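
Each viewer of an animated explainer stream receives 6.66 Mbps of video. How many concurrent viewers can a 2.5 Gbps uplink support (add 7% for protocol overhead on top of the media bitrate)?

On the wire with 7% overhead: 7.126 Mbps.
2.5 Gbps = 2,500 Mbps; 2,500 / 7.126 = 350.82 → 350 viewers.

350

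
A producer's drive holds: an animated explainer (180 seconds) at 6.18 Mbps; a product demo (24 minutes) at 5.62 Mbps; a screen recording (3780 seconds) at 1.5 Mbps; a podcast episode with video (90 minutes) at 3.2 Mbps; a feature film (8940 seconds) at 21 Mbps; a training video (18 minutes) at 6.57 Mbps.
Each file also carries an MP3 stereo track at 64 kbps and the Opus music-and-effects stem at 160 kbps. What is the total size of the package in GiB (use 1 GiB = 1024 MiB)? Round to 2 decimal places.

Audio total: 64 + 160 = 224 kbps = 0.224 Mbps.
animated explainer: 6.404 Mbps × 180 s = 1152.7 Mb
product demo: 5.844 Mbps × 1440 s = 8415.4 Mb
screen recording: 1.724 Mbps × 3780 s = 6516.7 Mb
podcast episode with video: 3.424 Mbps × 5400 s = 18489.6 Mb
feature film: 21.224 Mbps × 8940 s = 189742.6 Mb
training video: 6.794 Mbps × 1080 s = 7337.5 Mb
Total: 231654.5 Mb = 28956.8 MB.
= 26.97 GiB.

26.97 GiB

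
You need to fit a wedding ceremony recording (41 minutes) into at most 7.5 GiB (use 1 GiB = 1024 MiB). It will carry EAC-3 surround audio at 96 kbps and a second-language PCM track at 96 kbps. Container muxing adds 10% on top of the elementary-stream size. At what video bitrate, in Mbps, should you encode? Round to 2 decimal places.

Budget: 7.5 GiB = 64424.5 Mb.
Stream payload after overhead: 64424.5 / 1.10 = 58567.7 Mb.
41 min = 2460 s
Total bitrate budget: 58567.7 Mb / 2460 s = 23.808 Mbps.
Audio total: 96 + 96 = 192 kbps = 0.192 Mbps.
Video: 23.808 − 0.192 = 23.616 Mbps.

23.62 Mbps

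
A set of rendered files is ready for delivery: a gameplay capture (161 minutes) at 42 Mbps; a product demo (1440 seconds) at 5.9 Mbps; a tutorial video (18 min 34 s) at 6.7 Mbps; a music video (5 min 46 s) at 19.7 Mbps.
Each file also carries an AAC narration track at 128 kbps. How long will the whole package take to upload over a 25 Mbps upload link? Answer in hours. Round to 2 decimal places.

Audio: 128 kbps = 0.128 Mbps.
gameplay capture: 42.128 Mbps × 9660 s = 406956.5 Mb
product demo: 6.028 Mbps × 1440 s = 8680.3 Mb
tutorial video: 6.828 Mbps × 1114 s = 7606.4 Mb
music video: 19.828 Mbps × 346 s = 6860.5 Mb
Total: 430103.7 Mb = 53763.0 MB.
At 25 Mbps: 430103.7 / 25 = 17204 s ≈ 4.78 hours.

4.78 hours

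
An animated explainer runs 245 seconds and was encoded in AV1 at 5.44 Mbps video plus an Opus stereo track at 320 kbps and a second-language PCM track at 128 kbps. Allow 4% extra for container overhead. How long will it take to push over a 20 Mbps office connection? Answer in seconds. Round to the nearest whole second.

75 seconds

Audio total: 320 + 128 = 448 kbps = 0.448 Mbps.
Total bitrate: 5.888 Mbps.
File: 5.888 Mbps × 245 s = 1442.6 Mb.
With 4% container overhead: ×1.04. → 1500.3 Mb.
At 20 Mbps: 1500.3 / 20 = 75.0 s ≈ 75 seconds.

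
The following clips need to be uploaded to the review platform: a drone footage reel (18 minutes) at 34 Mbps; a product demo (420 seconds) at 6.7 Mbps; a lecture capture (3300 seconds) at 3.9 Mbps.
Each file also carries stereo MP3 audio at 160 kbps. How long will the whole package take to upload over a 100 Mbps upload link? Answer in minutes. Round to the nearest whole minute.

9 minutes

Audio: 160 kbps = 0.160 Mbps.
drone footage reel: 34.160 Mbps × 1080 s = 36892.8 Mb
product demo: 6.860 Mbps × 420 s = 2881.2 Mb
lecture capture: 4.060 Mbps × 3300 s = 13398.0 Mb
Total: 53172.0 Mb = 6646.5 MB.
At 100 Mbps: 53172.0 / 100 = 532 s ≈ 8.86 minutes.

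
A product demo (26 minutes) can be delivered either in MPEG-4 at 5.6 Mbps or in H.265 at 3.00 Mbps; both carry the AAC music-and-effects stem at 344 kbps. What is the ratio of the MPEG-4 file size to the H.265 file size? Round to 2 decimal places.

1.78

26 min = 1560 s
Audio: 344 kbps = 0.344 Mbps.
MPEG-4: 5.944 Mbps × 1560 s = 9272.6 Mb = 1.159 GB.
H.265: 3.344 Mbps × 1560 s = 5216.6 Mb = 0.652 GB.
Ratio: 1.159 / 0.652 = 1.778.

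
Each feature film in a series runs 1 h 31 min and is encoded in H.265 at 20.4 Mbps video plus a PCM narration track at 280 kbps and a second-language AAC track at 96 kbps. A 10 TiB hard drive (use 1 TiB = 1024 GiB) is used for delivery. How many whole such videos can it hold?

775

1 h 31 min = 91 min = 5460 s
Audio total: 280 + 96 = 376 kbps = 0.376 Mbps.
Total bitrate: 20.776 Mbps.
Per item: 20.776 Mbps × 5460 s = 113,437 Mb = 14,180 MB.
Capacity: 10 TiB = 87,960,930 Mb; 775.42 items → 775 complete.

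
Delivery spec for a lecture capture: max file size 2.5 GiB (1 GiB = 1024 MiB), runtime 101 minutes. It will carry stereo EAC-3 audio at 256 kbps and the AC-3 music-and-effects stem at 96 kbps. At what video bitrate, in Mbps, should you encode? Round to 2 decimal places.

Budget: 2.5 GiB = 21474.8 Mb.
101 min = 6060 s
Total bitrate budget: 21474.8 Mb / 6060 s = 3.544 Mbps.
Audio total: 256 + 96 = 352 kbps = 0.352 Mbps.
Video: 3.544 − 0.352 = 3.192 Mbps.

3.19 Mbps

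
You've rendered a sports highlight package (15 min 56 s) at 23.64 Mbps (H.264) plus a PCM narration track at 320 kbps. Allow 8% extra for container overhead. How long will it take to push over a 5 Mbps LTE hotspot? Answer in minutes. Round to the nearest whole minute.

15 min 56 s = 956 s
Audio: 320 kbps = 0.320 Mbps.
Total bitrate: 23.960 Mbps.
File: 23.960 Mbps × 956 s = 22905.8 Mb.
With 8% container overhead: ×1.08. → 24738.2 Mb.
At 5 Mbps: 24738.2 / 5 = 4947.6 s ≈ 82.5 minutes.

82 minutes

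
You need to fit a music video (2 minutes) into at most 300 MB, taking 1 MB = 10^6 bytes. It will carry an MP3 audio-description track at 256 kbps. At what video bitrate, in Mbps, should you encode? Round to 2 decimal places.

Budget: 300 MB = 2400.0 Mb.
2 min = 120 s
Total bitrate budget: 2400.0 Mb / 120 s = 20.000 Mbps.
Audio: 256 kbps = 0.256 Mbps.
Video: 20.000 − 0.256 = 19.744 Mbps.

19.74 Mbps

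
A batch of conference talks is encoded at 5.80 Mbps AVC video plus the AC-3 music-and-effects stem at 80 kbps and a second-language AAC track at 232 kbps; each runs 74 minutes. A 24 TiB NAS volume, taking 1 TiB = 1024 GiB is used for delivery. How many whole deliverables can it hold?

74 min = 4440 s
Audio total: 80 + 232 = 312 kbps = 0.312 Mbps.
Total bitrate: 6.112 Mbps.
Per item: 6.112 Mbps × 4440 s = 27,137 Mb = 3,392 MB.
Capacity: 24 TiB = 211,106,233 Mb; 7779.20 items → 7779 complete.

7779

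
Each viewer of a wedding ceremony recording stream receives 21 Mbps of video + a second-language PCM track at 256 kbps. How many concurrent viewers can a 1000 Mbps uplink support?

Audio: 256 kbps = 0.256 Mbps.
Per-viewer media rate: 21.256 Mbps.
1000 Mbps = 1,000 Mbps; 1,000 / 21.256 = 47.05 → 47 viewers.

47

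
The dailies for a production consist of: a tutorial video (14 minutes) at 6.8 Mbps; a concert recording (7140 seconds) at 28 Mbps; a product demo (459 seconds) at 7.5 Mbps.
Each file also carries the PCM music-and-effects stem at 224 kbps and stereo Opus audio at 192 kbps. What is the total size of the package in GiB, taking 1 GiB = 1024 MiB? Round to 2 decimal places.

Audio total: 224 + 192 = 416 kbps = 0.416 Mbps.
tutorial video: 7.216 Mbps × 840 s = 6061.4 Mb
concert recording: 28.416 Mbps × 7140 s = 202890.2 Mb
product demo: 7.916 Mbps × 459 s = 3633.4 Mb
Total: 212585.1 Mb = 26573.1 MB.
= 24.75 GiB.

24.75 GiB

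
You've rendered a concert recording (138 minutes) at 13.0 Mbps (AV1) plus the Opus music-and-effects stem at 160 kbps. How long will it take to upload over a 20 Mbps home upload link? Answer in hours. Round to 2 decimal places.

1.51 hours

138 min = 8280 s
Audio: 160 kbps = 0.160 Mbps.
Total bitrate: 13.160 Mbps.
File: 13.160 Mbps × 8280 s = 108964.8 Mb.
At 20 Mbps: 108964.8 / 20 = 5448.2 s ≈ 1.51 hours.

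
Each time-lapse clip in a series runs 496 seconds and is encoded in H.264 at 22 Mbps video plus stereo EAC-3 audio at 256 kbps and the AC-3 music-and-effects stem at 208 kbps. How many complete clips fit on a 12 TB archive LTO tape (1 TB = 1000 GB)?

8615

Audio total: 256 + 208 = 464 kbps = 0.464 Mbps.
Total bitrate: 22.464 Mbps.
Per item: 22.464 Mbps × 496 s = 11,142 Mb = 1,393 MB.
Capacity: 12 TB = 96,000,000 Mb; 8615.94 items → 8615 complete.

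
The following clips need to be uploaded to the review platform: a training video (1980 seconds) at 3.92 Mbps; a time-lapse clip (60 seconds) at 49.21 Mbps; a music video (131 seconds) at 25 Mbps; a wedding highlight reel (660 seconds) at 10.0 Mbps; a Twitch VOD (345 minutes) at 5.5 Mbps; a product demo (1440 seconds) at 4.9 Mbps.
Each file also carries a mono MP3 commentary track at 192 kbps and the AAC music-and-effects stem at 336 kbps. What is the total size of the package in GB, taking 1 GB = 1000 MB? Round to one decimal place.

Audio total: 192 + 336 = 528 kbps = 0.528 Mbps.
training video: 4.448 Mbps × 1980 s = 8807.0 Mb
time-lapse clip: 49.738 Mbps × 60 s = 2984.3 Mb
music video: 25.528 Mbps × 131 s = 3344.2 Mb
wedding highlight reel: 10.528 Mbps × 660 s = 6948.5 Mb
Twitch VOD: 6.028 Mbps × 20700 s = 124779.6 Mb
product demo: 5.428 Mbps × 1440 s = 7816.3 Mb
Total: 154679.9 Mb = 19335.0 MB.
= 19.33 GB.

19.3 GB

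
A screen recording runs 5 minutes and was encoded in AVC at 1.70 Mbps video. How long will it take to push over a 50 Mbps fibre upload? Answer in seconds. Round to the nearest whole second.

5 min = 300 s
File: 1.700 Mbps × 300 s = 510.0 Mb.
At 50 Mbps: 510.0 / 50 = 10.2 s ≈ 10.2 seconds.

10 seconds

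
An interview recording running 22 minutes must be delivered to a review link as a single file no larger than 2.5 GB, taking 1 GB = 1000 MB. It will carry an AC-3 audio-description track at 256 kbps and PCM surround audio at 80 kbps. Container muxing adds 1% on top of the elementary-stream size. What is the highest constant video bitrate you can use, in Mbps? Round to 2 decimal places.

Budget: 2.5 GB = 20000.0 Mb.
Stream payload after overhead: 20000.0 / 1.01 = 19802.0 Mb.
22 min = 1320 s
Total bitrate budget: 19802.0 Mb / 1320 s = 15.002 Mbps.
Audio total: 256 + 80 = 336 kbps = 0.336 Mbps.
Video: 15.002 − 0.336 = 14.666 Mbps.

14.67 Mbps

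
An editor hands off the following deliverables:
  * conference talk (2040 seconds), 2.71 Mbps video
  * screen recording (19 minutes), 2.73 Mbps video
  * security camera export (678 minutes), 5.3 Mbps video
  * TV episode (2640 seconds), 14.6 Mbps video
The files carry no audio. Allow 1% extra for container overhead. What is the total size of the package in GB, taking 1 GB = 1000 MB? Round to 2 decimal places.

conference talk: 2.710 Mbps × 2040 s × 1.01 = 5583.7 Mb
screen recording: 2.730 Mbps × 1140 s × 1.01 = 3143.3 Mb
security camera export: 5.300 Mbps × 40680 s × 1.01 = 217760.0 Mb
TV episode: 14.600 Mbps × 2640 s × 1.01 = 38929.4 Mb
Total: 265416.5 Mb = 33177.1 MB.
= 33.18 GB.

33.18 GB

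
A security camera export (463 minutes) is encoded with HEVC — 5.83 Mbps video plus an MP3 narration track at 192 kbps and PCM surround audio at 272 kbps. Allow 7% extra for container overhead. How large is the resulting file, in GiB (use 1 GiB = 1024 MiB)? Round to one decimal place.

463 min = 27780 s
Audio total: 192 + 272 = 464 kbps = 0.464 Mbps.
Total bitrate: 5.83 + 0.464 = 6.294 Mbps.
Stream data: 6.294 Mbps × 27780 s = 174847.3 Mb.
With 7% container overhead: ×1.07.
187,087 Mb = 23,385,829,050 bytes ÷ 1,073,741,824 = 21.78 GiB.

21.8 GiB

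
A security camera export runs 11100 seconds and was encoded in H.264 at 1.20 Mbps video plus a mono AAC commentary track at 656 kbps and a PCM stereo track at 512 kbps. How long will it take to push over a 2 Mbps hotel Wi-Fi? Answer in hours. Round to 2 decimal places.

3.65 hours

Audio total: 656 + 512 = 1168 kbps = 1.168 Mbps.
Total bitrate: 2.368 Mbps.
File: 2.368 Mbps × 11100 s = 26284.8 Mb.
At 2 Mbps: 26284.8 / 2 = 13142.4 s ≈ 3.65 hours.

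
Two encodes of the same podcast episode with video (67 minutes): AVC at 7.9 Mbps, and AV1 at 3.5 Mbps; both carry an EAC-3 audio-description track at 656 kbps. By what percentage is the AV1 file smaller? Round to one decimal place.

67 min = 4020 s
Audio: 656 kbps = 0.656 Mbps.
AVC: 8.556 Mbps × 4020 s = 34395.1 Mb = 4.004 GiB.
AV1: 4.156 Mbps × 4020 s = 16707.1 Mb = 1.945 GiB.
Reduction: (1 − 1.945/4.004) × 100 = 51.43%.

51.4%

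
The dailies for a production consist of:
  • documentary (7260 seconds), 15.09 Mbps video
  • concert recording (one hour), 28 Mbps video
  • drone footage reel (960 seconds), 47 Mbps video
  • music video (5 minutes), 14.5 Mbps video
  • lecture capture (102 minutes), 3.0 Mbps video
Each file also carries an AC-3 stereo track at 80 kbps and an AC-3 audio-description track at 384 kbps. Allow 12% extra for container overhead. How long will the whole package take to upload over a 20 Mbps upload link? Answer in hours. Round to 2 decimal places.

Audio total: 80 + 384 = 464 kbps = 0.464 Mbps.
documentary: 15.554 Mbps × 7260 s × 1.12 = 126472.7 Mb
concert recording: 28.464 Mbps × 3600 s × 1.12 = 114766.8 Mb
drone footage reel: 47.464 Mbps × 960 s × 1.12 = 51033.3 Mb
music video: 14.964 Mbps × 300 s × 1.12 = 5027.9 Mb
lecture capture: 3.464 Mbps × 6120 s × 1.12 = 23743.6 Mb
Total: 321044.4 Mb = 40130.5 MB.
At 20 Mbps: 321044.4 / 20 = 16052 s ≈ 4.46 hours.

4.46 hours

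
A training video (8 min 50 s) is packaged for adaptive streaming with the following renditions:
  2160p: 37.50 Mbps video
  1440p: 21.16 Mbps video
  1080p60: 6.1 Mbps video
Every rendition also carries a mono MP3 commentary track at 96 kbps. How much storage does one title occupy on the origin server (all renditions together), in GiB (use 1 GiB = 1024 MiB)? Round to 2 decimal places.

4.01 GiB

8 min 50 s = 530 s
Audio: 96 kbps = 0.096 Mbps.
Sum of rendition bitrates: (37.50+0.096) + (21.16+0.096) + (6.1+0.096) = 65.048 Mbps.
× 530 s = 34,475 Mb = 4,309 MB = 4.013 GiB.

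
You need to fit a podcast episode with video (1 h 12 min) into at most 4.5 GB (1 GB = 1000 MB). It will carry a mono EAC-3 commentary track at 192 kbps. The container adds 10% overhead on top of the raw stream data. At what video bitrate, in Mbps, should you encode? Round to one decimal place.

7.4 Mbps

Budget: 4.5 GB = 36000.0 Mb.
Stream payload after overhead: 36000.0 / 1.10 = 32727.3 Mb.
1 h 12 min = 72 min = 4320 s
Total bitrate budget: 32727.3 Mb / 4320 s = 7.576 Mbps.
Audio: 192 kbps = 0.192 Mbps.
Video: 7.576 − 0.192 = 7.384 Mbps.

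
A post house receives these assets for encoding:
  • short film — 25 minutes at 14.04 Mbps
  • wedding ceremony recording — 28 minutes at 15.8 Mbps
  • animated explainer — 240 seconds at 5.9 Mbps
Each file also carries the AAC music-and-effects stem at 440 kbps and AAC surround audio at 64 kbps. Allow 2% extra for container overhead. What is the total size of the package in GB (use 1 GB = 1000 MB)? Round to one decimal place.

Audio total: 440 + 64 = 504 kbps = 0.504 Mbps.
short film: 14.544 Mbps × 1500 s × 1.02 = 22252.3 Mb
wedding ceremony recording: 16.304 Mbps × 1680 s × 1.02 = 27938.5 Mb
animated explainer: 6.404 Mbps × 240 s × 1.02 = 1567.7 Mb
Total: 51758.6 Mb = 6469.8 MB.
= 6.470 GB.

6.5 GB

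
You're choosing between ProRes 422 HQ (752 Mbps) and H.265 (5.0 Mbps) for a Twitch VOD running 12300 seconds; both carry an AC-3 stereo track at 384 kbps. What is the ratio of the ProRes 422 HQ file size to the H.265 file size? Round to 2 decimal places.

Audio: 384 kbps = 0.384 Mbps.
ProRes 422 HQ: 752.384 Mbps × 12300 s = 9254323.2 Mb = 1077.345 GiB.
H.265: 5.384 Mbps × 12300 s = 66223.2 Mb = 7.709 GiB.
Ratio: 1077.345 / 7.709 = 139.744.

139.74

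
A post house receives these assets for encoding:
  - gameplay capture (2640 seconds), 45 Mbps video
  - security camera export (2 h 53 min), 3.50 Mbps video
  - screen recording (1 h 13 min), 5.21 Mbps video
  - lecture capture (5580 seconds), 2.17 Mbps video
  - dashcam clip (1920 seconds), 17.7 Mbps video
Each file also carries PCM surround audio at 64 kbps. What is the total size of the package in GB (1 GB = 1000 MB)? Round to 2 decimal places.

28.20 GB

Audio: 64 kbps = 0.064 Mbps.
gameplay capture: 45.064 Mbps × 2640 s = 118969.0 Mb
security camera export: 3.564 Mbps × 10380 s = 36994.3 Mb
screen recording: 5.274 Mbps × 4380 s = 23100.1 Mb
lecture capture: 2.234 Mbps × 5580 s = 12465.7 Mb
dashcam clip: 17.764 Mbps × 1920 s = 34106.9 Mb
Total: 225636.0 Mb = 28204.5 MB.
= 28.20 GB.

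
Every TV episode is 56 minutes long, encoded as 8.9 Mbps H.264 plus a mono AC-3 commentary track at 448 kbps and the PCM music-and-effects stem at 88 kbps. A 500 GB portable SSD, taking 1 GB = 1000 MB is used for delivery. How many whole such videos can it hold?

56 min = 3360 s
Audio total: 448 + 88 = 536 kbps = 0.536 Mbps.
Total bitrate: 9.436 Mbps.
Per item: 9.436 Mbps × 3360 s = 31,705 Mb = 3,963 MB.
Capacity: 500 GB = 4,000,000 Mb; 126.16 items → 126 complete.

126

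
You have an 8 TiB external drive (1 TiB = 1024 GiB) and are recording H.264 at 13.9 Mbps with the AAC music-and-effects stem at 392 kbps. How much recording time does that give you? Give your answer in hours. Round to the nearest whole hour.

Audio: 392 kbps = 0.392 Mbps.
Total bitrate: 13.9 + 0.392 = 14.292 Mbps.
Capacity: 8 TiB = 70,368,744 Mb.
Recording time: 70,368,744 / 14.292 = 4,923,646 s ≈ 1,368 hours.

1368 hours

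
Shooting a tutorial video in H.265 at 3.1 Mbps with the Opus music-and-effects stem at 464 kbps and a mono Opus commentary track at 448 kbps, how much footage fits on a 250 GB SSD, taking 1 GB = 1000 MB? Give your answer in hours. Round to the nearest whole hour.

138 hours

Audio total: 464 + 448 = 912 kbps = 0.912 Mbps.
Total bitrate: 3.1 + 0.912 = 4.012 Mbps.
Capacity: 250 GB = 2,000,000 Mb.
Recording time: 2,000,000 / 4.012 = 498,504 s ≈ 138 hours.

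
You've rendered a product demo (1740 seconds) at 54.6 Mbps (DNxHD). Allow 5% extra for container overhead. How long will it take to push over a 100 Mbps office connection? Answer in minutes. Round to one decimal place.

16.6 minutes

File: 54.600 Mbps × 1740 s = 95004.0 Mb.
With 5% container overhead: ×1.05. → 99754.2 Mb.
At 100 Mbps: 99754.2 / 100 = 997.5 s ≈ 16.6 minutes.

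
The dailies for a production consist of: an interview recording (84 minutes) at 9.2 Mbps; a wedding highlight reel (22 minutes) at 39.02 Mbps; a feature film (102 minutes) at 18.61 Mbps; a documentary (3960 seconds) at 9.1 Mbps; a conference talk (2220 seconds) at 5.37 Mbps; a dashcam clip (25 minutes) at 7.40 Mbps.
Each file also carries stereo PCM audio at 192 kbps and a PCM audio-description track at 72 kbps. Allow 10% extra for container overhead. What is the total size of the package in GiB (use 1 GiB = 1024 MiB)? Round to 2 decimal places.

Audio total: 192 + 72 = 264 kbps = 0.264 Mbps.
interview recording: 9.464 Mbps × 5040 s × 1.10 = 52468.4 Mb
wedding highlight reel: 39.284 Mbps × 1320 s × 1.10 = 57040.4 Mb
feature film: 18.874 Mbps × 6120 s × 1.10 = 127059.8 Mb
documentary: 9.364 Mbps × 3960 s × 1.10 = 40789.6 Mb
conference talk: 5.634 Mbps × 2220 s × 1.10 = 13758.2 Mb
dashcam clip: 7.664 Mbps × 1500 s × 1.10 = 12645.6 Mb
Total: 303762.0 Mb = 37970.2 MB.
= 35.36 GiB.

35.36 GiB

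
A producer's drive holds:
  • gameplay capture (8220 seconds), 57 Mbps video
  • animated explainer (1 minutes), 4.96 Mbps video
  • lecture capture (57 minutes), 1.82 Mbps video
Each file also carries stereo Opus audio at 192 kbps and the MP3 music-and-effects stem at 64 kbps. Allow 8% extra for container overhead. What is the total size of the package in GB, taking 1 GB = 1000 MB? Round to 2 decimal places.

Audio total: 192 + 64 = 256 kbps = 0.256 Mbps.
gameplay capture: 57.256 Mbps × 8220 s × 1.08 = 508295.9 Mb
animated explainer: 5.216 Mbps × 60 s × 1.08 = 338.0 Mb
lecture capture: 2.076 Mbps × 3420 s × 1.08 = 7667.9 Mb
Total: 516301.8 Mb = 64537.7 MB.
= 64.54 GB.

64.54 GB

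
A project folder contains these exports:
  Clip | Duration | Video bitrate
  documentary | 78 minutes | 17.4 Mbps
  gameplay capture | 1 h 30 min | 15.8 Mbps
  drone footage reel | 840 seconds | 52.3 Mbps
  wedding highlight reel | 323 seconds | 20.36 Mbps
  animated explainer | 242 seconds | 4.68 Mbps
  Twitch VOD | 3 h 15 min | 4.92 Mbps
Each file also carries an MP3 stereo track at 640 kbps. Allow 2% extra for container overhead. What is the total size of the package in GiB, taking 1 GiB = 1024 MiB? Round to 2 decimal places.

34.53 GiB

Audio: 640 kbps = 0.640 Mbps.
documentary: 18.040 Mbps × 4680 s × 1.02 = 86115.7 Mb
gameplay capture: 16.440 Mbps × 5400 s × 1.02 = 90551.5 Mb
drone footage reel: 52.940 Mbps × 840 s × 1.02 = 45359.0 Mb
wedding highlight reel: 21.000 Mbps × 323 s × 1.02 = 6918.7 Mb
animated explainer: 5.320 Mbps × 242 s × 1.02 = 1313.2 Mb
Twitch VOD: 5.560 Mbps × 11700 s × 1.02 = 66353.0 Mb
Total: 296611.1 Mb = 37076.4 MB.
= 34.53 GiB.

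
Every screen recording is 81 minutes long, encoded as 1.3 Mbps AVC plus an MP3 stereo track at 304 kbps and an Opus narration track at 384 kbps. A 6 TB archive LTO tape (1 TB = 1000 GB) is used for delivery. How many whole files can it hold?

81 min = 4860 s
Audio total: 304 + 384 = 688 kbps = 0.688 Mbps.
Total bitrate: 1.988 Mbps.
Per item: 1.988 Mbps × 4860 s = 9,662 Mb = 1,208 MB.
Capacity: 6 TB = 48,000,000 Mb; 4968.08 items → 4968 complete.

4968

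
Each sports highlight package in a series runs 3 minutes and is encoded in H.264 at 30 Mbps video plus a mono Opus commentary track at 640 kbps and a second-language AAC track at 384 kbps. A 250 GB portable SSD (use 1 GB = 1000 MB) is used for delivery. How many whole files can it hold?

358

3 min = 180 s
Audio total: 640 + 384 = 1024 kbps = 1.024 Mbps.
Total bitrate: 31.024 Mbps.
Per item: 31.024 Mbps × 180 s = 5,584 Mb = 698.0 MB.
Capacity: 250 GB = 2,000,000 Mb; 358.15 items → 358 complete.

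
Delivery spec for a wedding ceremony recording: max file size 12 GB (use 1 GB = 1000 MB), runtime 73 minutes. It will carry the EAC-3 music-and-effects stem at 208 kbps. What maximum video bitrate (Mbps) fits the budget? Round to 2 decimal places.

21.71 Mbps

Budget: 12 GB = 96000.0 Mb.
73 min = 4380 s
Total bitrate budget: 96000.0 Mb / 4380 s = 21.918 Mbps.
Audio: 208 kbps = 0.208 Mbps.
Video: 21.918 − 0.208 = 21.710 Mbps.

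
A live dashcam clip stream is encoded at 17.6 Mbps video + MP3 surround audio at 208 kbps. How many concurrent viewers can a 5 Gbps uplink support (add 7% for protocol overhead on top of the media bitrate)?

Audio: 208 kbps = 0.208 Mbps.
Per-viewer media rate: 17.808 Mbps.
On the wire with 7% overhead: 19.055 Mbps.
5 Gbps = 5,000 Mbps; 5,000 / 19.055 = 262.40 → 262 viewers.

262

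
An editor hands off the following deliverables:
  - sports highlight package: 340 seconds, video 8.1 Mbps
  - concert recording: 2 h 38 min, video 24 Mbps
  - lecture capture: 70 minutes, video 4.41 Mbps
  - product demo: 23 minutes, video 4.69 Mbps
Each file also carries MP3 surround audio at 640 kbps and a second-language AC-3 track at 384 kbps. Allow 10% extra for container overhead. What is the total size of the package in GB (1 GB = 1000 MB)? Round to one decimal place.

37.3 GB

Audio total: 640 + 384 = 1024 kbps = 1.024 Mbps.
sports highlight package: 9.124 Mbps × 340 s × 1.10 = 3412.4 Mb
concert recording: 25.024 Mbps × 9480 s × 1.10 = 260950.3 Mb
lecture capture: 5.434 Mbps × 4200 s × 1.10 = 25105.1 Mb
product demo: 5.714 Mbps × 1380 s × 1.10 = 8673.9 Mb
Total: 298141.6 Mb = 37267.7 MB.
= 37.27 GB.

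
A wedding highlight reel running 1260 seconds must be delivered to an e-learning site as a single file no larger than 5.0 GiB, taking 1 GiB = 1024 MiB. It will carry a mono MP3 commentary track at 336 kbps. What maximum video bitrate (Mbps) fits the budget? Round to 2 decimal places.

33.75 Mbps

Budget: 5.0 GiB = 42949.7 Mb.
Total bitrate budget: 42949.7 Mb / 1260 s = 34.087 Mbps.
Audio: 336 kbps = 0.336 Mbps.
Video: 34.087 − 0.336 = 33.751 Mbps.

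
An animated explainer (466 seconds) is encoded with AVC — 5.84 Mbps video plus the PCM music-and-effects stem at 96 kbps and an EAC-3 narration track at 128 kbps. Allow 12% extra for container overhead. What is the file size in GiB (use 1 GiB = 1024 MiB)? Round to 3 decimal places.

0.368 GiB

Audio total: 96 + 128 = 224 kbps = 0.224 Mbps.
Total bitrate: 5.84 + 0.224 = 6.064 Mbps.
Stream data: 6.064 Mbps × 466 s = 2825.8 Mb.
With 12% container overhead: ×1.12.
3,165 Mb = 395,615,360 bytes ÷ 1,073,741,824 = 0.3684 GiB.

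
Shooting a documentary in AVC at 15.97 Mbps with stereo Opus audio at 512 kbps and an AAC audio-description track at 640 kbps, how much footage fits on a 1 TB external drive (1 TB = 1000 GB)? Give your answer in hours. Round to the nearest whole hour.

130 hours

Audio total: 512 + 640 = 1152 kbps = 1.152 Mbps.
Total bitrate: 15.97 + 1.152 = 17.122 Mbps.
Capacity: 1 TB = 8,000,000 Mb.
Recording time: 8,000,000 / 17.122 = 467,235 s ≈ 130 hours.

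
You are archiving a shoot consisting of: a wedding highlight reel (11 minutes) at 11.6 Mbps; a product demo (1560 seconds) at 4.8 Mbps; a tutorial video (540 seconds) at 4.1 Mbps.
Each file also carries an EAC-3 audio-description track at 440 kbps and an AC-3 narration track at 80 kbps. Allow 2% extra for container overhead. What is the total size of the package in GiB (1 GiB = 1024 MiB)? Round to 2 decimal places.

2.23 GiB

Audio total: 440 + 80 = 520 kbps = 0.520 Mbps.
wedding highlight reel: 12.120 Mbps × 660 s × 1.02 = 8159.2 Mb
product demo: 5.320 Mbps × 1560 s × 1.02 = 8465.2 Mb
tutorial video: 4.620 Mbps × 540 s × 1.02 = 2544.7 Mb
Total: 19169.1 Mb = 2396.1 MB.
= 2.232 GiB.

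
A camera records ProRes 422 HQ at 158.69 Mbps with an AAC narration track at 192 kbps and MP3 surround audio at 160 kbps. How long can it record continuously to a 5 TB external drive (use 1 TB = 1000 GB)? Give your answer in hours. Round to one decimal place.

69.9 hours

Audio total: 192 + 160 = 352 kbps = 0.352 Mbps.
Total bitrate: 158.69 + 0.352 = 159.042 Mbps.
Capacity: 5 TB = 40,000,000 Mb.
Recording time: 40,000,000 / 159.042 = 251,506 s ≈ 69.9 hours.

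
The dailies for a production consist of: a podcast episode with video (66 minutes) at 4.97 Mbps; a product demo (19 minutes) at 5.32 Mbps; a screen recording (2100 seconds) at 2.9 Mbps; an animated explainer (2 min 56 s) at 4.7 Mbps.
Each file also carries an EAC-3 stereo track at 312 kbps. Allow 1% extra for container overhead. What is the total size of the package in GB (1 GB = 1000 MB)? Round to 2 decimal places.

4.41 GB

Audio: 312 kbps = 0.312 Mbps.
podcast episode with video: 5.282 Mbps × 3960 s × 1.01 = 21125.9 Mb
product demo: 5.632 Mbps × 1140 s × 1.01 = 6484.7 Mb
screen recording: 3.212 Mbps × 2100 s × 1.01 = 6812.7 Mb
animated explainer: 5.012 Mbps × 176 s × 1.01 = 890.9 Mb
Total: 35314.2 Mb = 4414.3 MB.
= 4.414 GB.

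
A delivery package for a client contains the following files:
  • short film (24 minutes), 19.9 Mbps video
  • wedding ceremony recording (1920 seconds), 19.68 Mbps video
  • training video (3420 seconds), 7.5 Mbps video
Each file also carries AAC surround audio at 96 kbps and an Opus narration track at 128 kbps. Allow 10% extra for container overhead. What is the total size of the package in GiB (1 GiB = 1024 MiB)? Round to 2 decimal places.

11.99 GiB

Audio total: 96 + 128 = 224 kbps = 0.224 Mbps.
short film: 20.124 Mbps × 1440 s × 1.10 = 31876.4 Mb
wedding ceremony recording: 19.904 Mbps × 1920 s × 1.10 = 42037.2 Mb
training video: 7.724 Mbps × 3420 s × 1.10 = 29057.7 Mb
Total: 102971.4 Mb = 12871.4 MB.
= 11.99 GiB.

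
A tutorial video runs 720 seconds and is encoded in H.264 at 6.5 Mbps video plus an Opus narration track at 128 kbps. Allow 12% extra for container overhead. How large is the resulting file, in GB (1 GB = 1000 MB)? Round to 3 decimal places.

Audio: 128 kbps = 0.128 Mbps.
Total bitrate: 6.5 + 0.128 = 6.628 Mbps.
Stream data: 6.628 Mbps × 720 s = 4772.2 Mb.
With 12% container overhead: ×1.12.
5,345 Mb ÷ 8 = 668.1 MB → 0.6681 GB.

0.668 GB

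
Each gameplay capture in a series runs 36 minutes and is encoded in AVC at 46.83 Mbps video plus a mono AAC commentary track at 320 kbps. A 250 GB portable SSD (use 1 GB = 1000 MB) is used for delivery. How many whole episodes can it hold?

19

36 min = 2160 s
Audio: 320 kbps = 0.320 Mbps.
Total bitrate: 47.150 Mbps.
Per item: 47.150 Mbps × 2160 s = 101,844 Mb = 12,730 MB.
Capacity: 250 GB = 2,000,000 Mb; 19.64 items → 19 complete.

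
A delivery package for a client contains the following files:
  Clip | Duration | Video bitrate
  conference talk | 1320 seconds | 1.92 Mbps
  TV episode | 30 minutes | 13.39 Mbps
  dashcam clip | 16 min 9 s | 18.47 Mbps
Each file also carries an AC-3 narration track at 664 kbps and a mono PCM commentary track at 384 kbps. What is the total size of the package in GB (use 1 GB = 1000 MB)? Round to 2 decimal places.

6.10 GB

Audio total: 664 + 384 = 1048 kbps = 1.048 Mbps.
conference talk: 2.968 Mbps × 1320 s = 3917.8 Mb
TV episode: 14.438 Mbps × 1800 s = 25988.4 Mb
dashcam clip: 19.518 Mbps × 969 s = 18912.9 Mb
Total: 48819.1 Mb = 6102.4 MB.
= 6.102 GB.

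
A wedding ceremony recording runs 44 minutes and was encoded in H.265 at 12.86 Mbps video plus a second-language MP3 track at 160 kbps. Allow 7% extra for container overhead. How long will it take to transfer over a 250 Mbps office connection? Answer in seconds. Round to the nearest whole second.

147 seconds

44 min = 2640 s
Audio: 160 kbps = 0.160 Mbps.
Total bitrate: 13.020 Mbps.
File: 13.020 Mbps × 2640 s = 34372.8 Mb.
With 7% container overhead: ×1.07. → 36778.9 Mb.
At 250 Mbps: 36778.9 / 250 = 147.1 s ≈ 147 seconds.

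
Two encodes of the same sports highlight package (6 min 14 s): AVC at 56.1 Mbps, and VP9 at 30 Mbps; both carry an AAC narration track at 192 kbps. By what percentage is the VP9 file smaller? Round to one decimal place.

46.4%

6 min 14 s = 374 s
Audio: 192 kbps = 0.192 Mbps.
AVC: 56.292 Mbps × 374 s = 21053.2 Mb = 2.451 GiB.
VP9: 30.192 Mbps × 374 s = 11291.8 Mb = 1.315 GiB.
Reduction: (1 − 1.315/2.451) × 100 = 46.37%.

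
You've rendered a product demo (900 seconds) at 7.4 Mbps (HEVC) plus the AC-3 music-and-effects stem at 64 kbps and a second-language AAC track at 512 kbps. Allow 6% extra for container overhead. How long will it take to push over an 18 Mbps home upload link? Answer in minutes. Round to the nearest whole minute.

Audio total: 64 + 512 = 576 kbps = 0.576 Mbps.
Total bitrate: 7.976 Mbps.
File: 7.976 Mbps × 900 s = 7178.4 Mb.
With 6% container overhead: ×1.06. → 7609.1 Mb.
At 18 Mbps: 7609.1 / 18 = 422.7 s ≈ 7.05 minutes.

7 minutes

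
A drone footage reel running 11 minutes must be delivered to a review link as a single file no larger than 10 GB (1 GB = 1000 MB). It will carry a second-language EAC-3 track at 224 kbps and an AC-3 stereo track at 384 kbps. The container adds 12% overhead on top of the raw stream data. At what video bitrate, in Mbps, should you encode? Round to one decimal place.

Budget: 10 GB = 80000.0 Mb.
Stream payload after overhead: 80000.0 / 1.12 = 71428.6 Mb.
11 min = 660 s
Total bitrate budget: 71428.6 Mb / 660 s = 108.225 Mbps.
Audio total: 224 + 384 = 608 kbps = 0.608 Mbps.
Video: 108.225 − 0.608 = 107.617 Mbps.

107.6 Mbps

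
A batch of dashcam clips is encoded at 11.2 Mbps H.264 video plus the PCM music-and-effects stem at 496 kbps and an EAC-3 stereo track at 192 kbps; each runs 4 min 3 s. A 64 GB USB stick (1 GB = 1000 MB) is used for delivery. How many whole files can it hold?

177

4 min 3 s = 243 s
Audio total: 496 + 192 = 688 kbps = 0.688 Mbps.
Total bitrate: 11.888 Mbps.
Per item: 11.888 Mbps × 243 s = 2,889 Mb = 361.1 MB.
Capacity: 64 GB = 512,000 Mb; 177.24 items → 177 complete.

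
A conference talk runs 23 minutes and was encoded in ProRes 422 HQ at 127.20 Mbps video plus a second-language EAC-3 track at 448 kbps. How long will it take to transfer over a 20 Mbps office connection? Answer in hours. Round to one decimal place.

2.4 hours

23 min = 1380 s
Audio: 448 kbps = 0.448 Mbps.
Total bitrate: 127.648 Mbps.
File: 127.648 Mbps × 1380 s = 176154.2 Mb.
At 20 Mbps: 176154.2 / 20 = 8807.7 s ≈ 2.45 hours.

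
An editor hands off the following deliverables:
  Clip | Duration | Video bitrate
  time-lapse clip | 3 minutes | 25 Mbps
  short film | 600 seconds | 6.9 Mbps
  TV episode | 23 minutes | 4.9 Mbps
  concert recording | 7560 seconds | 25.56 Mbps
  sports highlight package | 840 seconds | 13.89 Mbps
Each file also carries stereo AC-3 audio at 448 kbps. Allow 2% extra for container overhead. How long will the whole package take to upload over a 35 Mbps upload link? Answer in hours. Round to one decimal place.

Audio: 448 kbps = 0.448 Mbps.
time-lapse clip: 25.448 Mbps × 180 s × 1.02 = 4672.3 Mb
short film: 7.348 Mbps × 600 s × 1.02 = 4497.0 Mb
TV episode: 5.348 Mbps × 1380 s × 1.02 = 7527.8 Mb
concert recording: 26.008 Mbps × 7560 s × 1.02 = 200552.9 Mb
sports highlight package: 14.338 Mbps × 840 s × 1.02 = 12284.8 Mb
Total: 229534.8 Mb = 28691.8 MB.
At 35 Mbps: 229534.8 / 35 = 6558 s ≈ 1.82 hours.

1.8 hours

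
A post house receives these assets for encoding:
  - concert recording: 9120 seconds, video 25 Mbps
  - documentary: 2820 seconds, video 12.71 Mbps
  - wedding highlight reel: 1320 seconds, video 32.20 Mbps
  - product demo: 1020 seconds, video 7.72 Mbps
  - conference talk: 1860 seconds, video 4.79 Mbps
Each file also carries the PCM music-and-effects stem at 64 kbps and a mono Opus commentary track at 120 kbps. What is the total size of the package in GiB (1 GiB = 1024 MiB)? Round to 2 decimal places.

37.96 GiB

Audio total: 64 + 120 = 184 kbps = 0.184 Mbps.
concert recording: 25.184 Mbps × 9120 s = 229678.1 Mb
documentary: 12.894 Mbps × 2820 s = 36361.1 Mb
wedding highlight reel: 32.384 Mbps × 1320 s = 42746.9 Mb
product demo: 7.904 Mbps × 1020 s = 8062.1 Mb
conference talk: 4.974 Mbps × 1860 s = 9251.6 Mb
Total: 326099.8 Mb = 40762.5 MB.
= 37.96 GiB.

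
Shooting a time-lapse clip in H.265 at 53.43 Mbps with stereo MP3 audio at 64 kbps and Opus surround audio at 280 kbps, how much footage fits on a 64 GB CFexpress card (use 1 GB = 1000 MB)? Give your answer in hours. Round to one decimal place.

Audio total: 64 + 280 = 344 kbps = 0.344 Mbps.
Total bitrate: 53.43 + 0.344 = 53.774 Mbps.
Capacity: 64 GB = 512,000 Mb.
Recording time: 512,000 / 53.774 = 9,521 s ≈ 2.64 hours.

2.6 hours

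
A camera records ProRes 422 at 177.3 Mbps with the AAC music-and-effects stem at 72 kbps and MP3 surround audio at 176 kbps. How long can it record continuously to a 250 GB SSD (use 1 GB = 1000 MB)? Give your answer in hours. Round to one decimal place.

Audio total: 72 + 176 = 248 kbps = 0.248 Mbps.
Total bitrate: 177.3 + 0.248 = 177.548 Mbps.
Capacity: 250 GB = 2,000,000 Mb.
Recording time: 2,000,000 / 177.548 = 11,265 s ≈ 3.13 hours.

3.1 hours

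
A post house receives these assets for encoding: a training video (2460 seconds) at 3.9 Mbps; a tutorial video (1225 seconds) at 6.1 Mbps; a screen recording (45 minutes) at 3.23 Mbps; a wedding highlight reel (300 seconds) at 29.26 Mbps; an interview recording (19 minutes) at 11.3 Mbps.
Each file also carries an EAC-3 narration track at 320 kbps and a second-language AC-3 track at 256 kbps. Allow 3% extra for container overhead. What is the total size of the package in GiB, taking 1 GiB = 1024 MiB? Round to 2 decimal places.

6.23 GiB

Audio total: 320 + 256 = 576 kbps = 0.576 Mbps.
training video: 4.476 Mbps × 2460 s × 1.03 = 11341.3 Mb
tutorial video: 6.676 Mbps × 1225 s × 1.03 = 8423.4 Mb
screen recording: 3.806 Mbps × 2700 s × 1.03 = 10584.5 Mb
wedding highlight reel: 29.836 Mbps × 300 s × 1.03 = 9219.3 Mb
interview recording: 11.876 Mbps × 1140 s × 1.03 = 13944.8 Mb
Total: 53513.3 Mb = 6689.2 MB.
= 6.230 GiB.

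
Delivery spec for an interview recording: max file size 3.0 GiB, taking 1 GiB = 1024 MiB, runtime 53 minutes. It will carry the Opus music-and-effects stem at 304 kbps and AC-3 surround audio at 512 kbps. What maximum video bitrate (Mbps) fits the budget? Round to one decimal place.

Budget: 3.0 GiB = 25769.8 Mb.
53 min = 3180 s
Total bitrate budget: 25769.8 Mb / 3180 s = 8.104 Mbps.
Audio total: 304 + 512 = 816 kbps = 0.816 Mbps.
Video: 8.104 − 0.816 = 7.288 Mbps.

7.3 Mbps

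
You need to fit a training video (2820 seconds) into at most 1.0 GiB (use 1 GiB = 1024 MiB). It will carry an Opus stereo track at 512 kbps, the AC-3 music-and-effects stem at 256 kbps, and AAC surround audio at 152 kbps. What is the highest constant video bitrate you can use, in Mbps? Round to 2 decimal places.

Budget: 1.0 GiB = 8589.9 Mb.
Total bitrate budget: 8589.9 Mb / 2820 s = 3.046 Mbps.
Audio total: 512 + 256 + 152 = 920 kbps = 0.920 Mbps.
Video: 3.046 − 0.920 = 2.126 Mbps.

2.13 Mbps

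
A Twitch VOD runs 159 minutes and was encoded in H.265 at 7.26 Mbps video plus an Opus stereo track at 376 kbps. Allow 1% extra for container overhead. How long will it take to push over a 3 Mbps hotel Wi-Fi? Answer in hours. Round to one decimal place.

6.8 hours

159 min = 9540 s
Audio: 376 kbps = 0.376 Mbps.
Total bitrate: 7.636 Mbps.
File: 7.636 Mbps × 9540 s = 72847.4 Mb.
With 1% container overhead: ×1.01. → 73575.9 Mb.
At 3 Mbps: 73575.9 / 3 = 24525.3 s ≈ 6.81 hours.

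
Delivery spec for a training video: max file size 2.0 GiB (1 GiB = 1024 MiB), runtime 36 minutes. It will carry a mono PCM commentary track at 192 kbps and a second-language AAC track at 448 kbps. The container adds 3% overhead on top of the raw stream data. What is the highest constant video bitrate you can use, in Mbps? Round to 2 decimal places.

7.08 Mbps

Budget: 2.0 GiB = 17179.9 Mb.
Stream payload after overhead: 17179.9 / 1.03 = 16679.5 Mb.
36 min = 2160 s
Total bitrate budget: 16679.5 Mb / 2160 s = 7.722 Mbps.
Audio total: 192 + 448 = 640 kbps = 0.640 Mbps.
Video: 7.722 − 0.640 = 7.082 Mbps.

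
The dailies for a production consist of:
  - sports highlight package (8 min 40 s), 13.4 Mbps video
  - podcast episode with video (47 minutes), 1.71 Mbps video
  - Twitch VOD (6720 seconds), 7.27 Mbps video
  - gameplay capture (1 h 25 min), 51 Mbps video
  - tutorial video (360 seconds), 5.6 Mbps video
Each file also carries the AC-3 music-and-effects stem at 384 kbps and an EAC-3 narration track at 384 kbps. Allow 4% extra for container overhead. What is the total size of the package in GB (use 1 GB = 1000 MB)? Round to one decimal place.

43.5 GB

Audio total: 384 + 384 = 768 kbps = 0.768 Mbps.
sports highlight package: 14.168 Mbps × 520 s × 1.04 = 7662.1 Mb
podcast episode with video: 2.478 Mbps × 2820 s × 1.04 = 7267.5 Mb
Twitch VOD: 8.038 Mbps × 6720 s × 1.04 = 56176.0 Mb
gameplay capture: 51.768 Mbps × 5100 s × 1.04 = 274577.5 Mb
tutorial video: 6.368 Mbps × 360 s × 1.04 = 2384.2 Mb
Total: 348067.2 Mb = 43508.4 MB.
= 43.51 GB.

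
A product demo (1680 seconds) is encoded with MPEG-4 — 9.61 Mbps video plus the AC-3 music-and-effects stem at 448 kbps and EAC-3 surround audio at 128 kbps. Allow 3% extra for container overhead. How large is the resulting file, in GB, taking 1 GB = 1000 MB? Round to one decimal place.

Audio total: 448 + 128 = 576 kbps = 0.576 Mbps.
Total bitrate: 9.61 + 0.576 = 10.186 Mbps.
Stream data: 10.186 Mbps × 1680 s = 17112.5 Mb.
With 3% container overhead: ×1.03.
17,626 Mb ÷ 8 = 2,203 MB → 2.203 GB.

2.2 GB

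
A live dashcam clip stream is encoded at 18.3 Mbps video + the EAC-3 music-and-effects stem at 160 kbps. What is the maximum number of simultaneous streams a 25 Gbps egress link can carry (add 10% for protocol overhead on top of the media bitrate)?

Audio: 160 kbps = 0.160 Mbps.
Per-viewer media rate: 18.460 Mbps.
On the wire with 10% overhead: 20.306 Mbps.
25 Gbps = 25,000 Mbps; 25,000 / 20.306 = 1231.16 → 1231 viewers.

1231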